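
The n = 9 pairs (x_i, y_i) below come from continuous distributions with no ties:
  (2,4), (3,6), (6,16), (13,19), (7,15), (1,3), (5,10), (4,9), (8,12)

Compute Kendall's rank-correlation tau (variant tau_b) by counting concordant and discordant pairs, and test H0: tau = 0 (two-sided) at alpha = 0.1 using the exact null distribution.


Step 1: Enumerate the 36 unordered pairs (i,j) with i<j and classify each by sign(x_j-x_i) * sign(y_j-y_i).
  (1,2):dx=+1,dy=+2->C; (1,3):dx=+4,dy=+12->C; (1,4):dx=+11,dy=+15->C; (1,5):dx=+5,dy=+11->C
  (1,6):dx=-1,dy=-1->C; (1,7):dx=+3,dy=+6->C; (1,8):dx=+2,dy=+5->C; (1,9):dx=+6,dy=+8->C
  (2,3):dx=+3,dy=+10->C; (2,4):dx=+10,dy=+13->C; (2,5):dx=+4,dy=+9->C; (2,6):dx=-2,dy=-3->C
  (2,7):dx=+2,dy=+4->C; (2,8):dx=+1,dy=+3->C; (2,9):dx=+5,dy=+6->C; (3,4):dx=+7,dy=+3->C
  (3,5):dx=+1,dy=-1->D; (3,6):dx=-5,dy=-13->C; (3,7):dx=-1,dy=-6->C; (3,8):dx=-2,dy=-7->C
  (3,9):dx=+2,dy=-4->D; (4,5):dx=-6,dy=-4->C; (4,6):dx=-12,dy=-16->C; (4,7):dx=-8,dy=-9->C
  (4,8):dx=-9,dy=-10->C; (4,9):dx=-5,dy=-7->C; (5,6):dx=-6,dy=-12->C; (5,7):dx=-2,dy=-5->C
  (5,8):dx=-3,dy=-6->C; (5,9):dx=+1,dy=-3->D; (6,7):dx=+4,dy=+7->C; (6,8):dx=+3,dy=+6->C
  (6,9):dx=+7,dy=+9->C; (7,8):dx=-1,dy=-1->C; (7,9):dx=+3,dy=+2->C; (8,9):dx=+4,dy=+3->C
Step 2: C = 33, D = 3, total pairs = 36.
Step 3: tau = (C - D)/(n(n-1)/2) = (33 - 3)/36 = 0.833333.
Step 4: Exact two-sided p-value (enumerate n! = 362880 permutations of y under H0): p = 0.000854.
Step 5: alpha = 0.1. reject H0.

tau_b = 0.8333 (C=33, D=3), p = 0.000854, reject H0.


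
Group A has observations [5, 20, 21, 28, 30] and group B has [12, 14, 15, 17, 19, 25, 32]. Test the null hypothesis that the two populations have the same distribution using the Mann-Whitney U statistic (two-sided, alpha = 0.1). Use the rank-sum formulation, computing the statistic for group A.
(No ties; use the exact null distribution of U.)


Step 1: Combine and sort all 12 observations; assign midranks.
sorted (value, group): (5,X), (12,Y), (14,Y), (15,Y), (17,Y), (19,Y), (20,X), (21,X), (25,Y), (28,X), (30,X), (32,Y)
ranks: 5->1, 12->2, 14->3, 15->4, 17->5, 19->6, 20->7, 21->8, 25->9, 28->10, 30->11, 32->12
Step 2: Rank sum for X: R1 = 1 + 7 + 8 + 10 + 11 = 37.
Step 3: U_X = R1 - n1(n1+1)/2 = 37 - 5*6/2 = 37 - 15 = 22.
       U_Y = n1*n2 - U_X = 35 - 22 = 13.
Step 4: No ties, so the exact null distribution of U (based on enumerating the C(12,5) = 792 equally likely rank assignments) gives the two-sided p-value.
Step 5: p-value = 0.530303; compare to alpha = 0.1. fail to reject H0.

U_X = 22, p = 0.530303, fail to reject H0 at alpha = 0.1.


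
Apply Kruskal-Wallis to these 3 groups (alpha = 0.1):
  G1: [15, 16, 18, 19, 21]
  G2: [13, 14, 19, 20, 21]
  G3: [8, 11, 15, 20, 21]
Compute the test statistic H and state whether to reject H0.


Step 1: Combine all N = 15 observations and assign midranks.
sorted (value, group, rank): (8,G3,1), (11,G3,2), (13,G2,3), (14,G2,4), (15,G1,5.5), (15,G3,5.5), (16,G1,7), (18,G1,8), (19,G1,9.5), (19,G2,9.5), (20,G2,11.5), (20,G3,11.5), (21,G1,14), (21,G2,14), (21,G3,14)
Step 2: Sum ranks within each group.
R_1 = 44 (n_1 = 5)
R_2 = 42 (n_2 = 5)
R_3 = 34 (n_3 = 5)
Step 3: H = 12/(N(N+1)) * sum(R_i^2/n_i) - 3(N+1)
     = 12/(15*16) * (44^2/5 + 42^2/5 + 34^2/5) - 3*16
     = 0.050000 * 971.2 - 48
     = 0.560000.
Step 4: Ties present; correction factor C = 1 - 42/(15^3 - 15) = 0.987500. Corrected H = 0.560000 / 0.987500 = 0.567089.
Step 5: Under H0, H ~ chi^2(2); p-value = 0.753110.
Step 6: alpha = 0.1. fail to reject H0.

H = 0.5671, df = 2, p = 0.753110, fail to reject H0.


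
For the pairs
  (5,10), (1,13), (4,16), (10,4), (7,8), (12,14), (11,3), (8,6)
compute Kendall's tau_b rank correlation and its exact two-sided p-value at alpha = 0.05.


Step 1: Enumerate the 28 unordered pairs (i,j) with i<j and classify each by sign(x_j-x_i) * sign(y_j-y_i).
  (1,2):dx=-4,dy=+3->D; (1,3):dx=-1,dy=+6->D; (1,4):dx=+5,dy=-6->D; (1,5):dx=+2,dy=-2->D
  (1,6):dx=+7,dy=+4->C; (1,7):dx=+6,dy=-7->D; (1,8):dx=+3,dy=-4->D; (2,3):dx=+3,dy=+3->C
  (2,4):dx=+9,dy=-9->D; (2,5):dx=+6,dy=-5->D; (2,6):dx=+11,dy=+1->C; (2,7):dx=+10,dy=-10->D
  (2,8):dx=+7,dy=-7->D; (3,4):dx=+6,dy=-12->D; (3,5):dx=+3,dy=-8->D; (3,6):dx=+8,dy=-2->D
  (3,7):dx=+7,dy=-13->D; (3,8):dx=+4,dy=-10->D; (4,5):dx=-3,dy=+4->D; (4,6):dx=+2,dy=+10->C
  (4,7):dx=+1,dy=-1->D; (4,8):dx=-2,dy=+2->D; (5,6):dx=+5,dy=+6->C; (5,7):dx=+4,dy=-5->D
  (5,8):dx=+1,dy=-2->D; (6,7):dx=-1,dy=-11->C; (6,8):dx=-4,dy=-8->C; (7,8):dx=-3,dy=+3->D
Step 2: C = 7, D = 21, total pairs = 28.
Step 3: tau = (C - D)/(n(n-1)/2) = (7 - 21)/28 = -0.500000.
Step 4: Exact two-sided p-value (enumerate n! = 40320 permutations of y under H0): p = 0.108681.
Step 5: alpha = 0.05. fail to reject H0.

tau_b = -0.5000 (C=7, D=21), p = 0.108681, fail to reject H0.


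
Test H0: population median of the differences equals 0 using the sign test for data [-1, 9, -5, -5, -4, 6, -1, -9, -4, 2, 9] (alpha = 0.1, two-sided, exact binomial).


Step 1: Discard zero differences. Original n = 11; n_eff = number of nonzero differences = 11.
Nonzero differences (with sign): -1, +9, -5, -5, -4, +6, -1, -9, -4, +2, +9
Step 2: Count signs: positive = 4, negative = 7.
Step 3: Under H0: P(positive) = 0.5, so the number of positives S ~ Bin(11, 0.5).
Step 4: Two-sided exact p-value = sum of Bin(11,0.5) probabilities at or below the observed probability = 0.548828.
Step 5: alpha = 0.1. fail to reject H0.

n_eff = 11, pos = 4, neg = 7, p = 0.548828, fail to reject H0.


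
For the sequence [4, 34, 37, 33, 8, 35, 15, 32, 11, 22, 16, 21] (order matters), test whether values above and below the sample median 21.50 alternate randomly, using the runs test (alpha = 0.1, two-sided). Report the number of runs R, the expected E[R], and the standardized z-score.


Step 1: Compute median = 21.50; label A = above, B = below.
Labels in order: BAAABABABABB  (n_A = 6, n_B = 6)
Step 2: Count runs R = 9.
Step 3: Under H0 (random ordering), E[R] = 2*n_A*n_B/(n_A+n_B) + 1 = 2*6*6/12 + 1 = 7.0000.
        Var[R] = 2*n_A*n_B*(2*n_A*n_B - n_A - n_B) / ((n_A+n_B)^2 * (n_A+n_B-1)) = 4320/1584 = 2.7273.
        SD[R] = 1.6514.
Step 4: Continuity-corrected z = (R - 0.5 - E[R]) / SD[R] = (9 - 0.5 - 7.0000) / 1.6514 = 0.9083.
Step 5: Two-sided p-value via normal approximation = 2*(1 - Phi(|z|)) = 0.363722.
Step 6: alpha = 0.1. fail to reject H0.

R = 9, z = 0.9083, p = 0.363722, fail to reject H0.


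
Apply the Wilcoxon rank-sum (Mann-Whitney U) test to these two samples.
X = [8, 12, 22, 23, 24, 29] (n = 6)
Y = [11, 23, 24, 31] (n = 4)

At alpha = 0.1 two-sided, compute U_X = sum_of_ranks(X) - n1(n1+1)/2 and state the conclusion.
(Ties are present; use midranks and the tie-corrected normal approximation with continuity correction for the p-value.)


Step 1: Combine and sort all 10 observations; assign midranks.
sorted (value, group): (8,X), (11,Y), (12,X), (22,X), (23,X), (23,Y), (24,X), (24,Y), (29,X), (31,Y)
ranks: 8->1, 11->2, 12->3, 22->4, 23->5.5, 23->5.5, 24->7.5, 24->7.5, 29->9, 31->10
Step 2: Rank sum for X: R1 = 1 + 3 + 4 + 5.5 + 7.5 + 9 = 30.
Step 3: U_X = R1 - n1(n1+1)/2 = 30 - 6*7/2 = 30 - 21 = 9.
       U_Y = n1*n2 - U_X = 24 - 9 = 15.
Step 4: Ties are present, so use the tie-corrected normal approximation (with continuity correction) for the p-value.
Step 5: p-value = 0.591778; compare to alpha = 0.1. fail to reject H0.

U_X = 9, p = 0.591778, fail to reject H0 at alpha = 0.1.


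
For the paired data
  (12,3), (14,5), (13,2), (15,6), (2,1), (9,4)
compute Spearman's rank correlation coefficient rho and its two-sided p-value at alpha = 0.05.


Step 1: Rank x and y separately (midranks; no ties here).
rank(x): 12->3, 14->5, 13->4, 15->6, 2->1, 9->2
rank(y): 3->3, 5->5, 2->2, 6->6, 1->1, 4->4
Step 2: d_i = R_x(i) - R_y(i); compute d_i^2.
  (3-3)^2=0, (5-5)^2=0, (4-2)^2=4, (6-6)^2=0, (1-1)^2=0, (2-4)^2=4
sum(d^2) = 8.
Step 3: rho = 1 - 6*8 / (6*(6^2 - 1)) = 1 - 48/210 = 0.771429.
Step 4: Under H0, t = rho * sqrt((n-2)/(1-rho^2)) = 2.4247 ~ t(4).
Step 5: Two-sided p-value from the t-distribution with 4 df = 0.072397.
Step 6: alpha = 0.05. fail to reject H0.

rho = 0.7714, p = 0.072397, fail to reject H0 at alpha = 0.05.


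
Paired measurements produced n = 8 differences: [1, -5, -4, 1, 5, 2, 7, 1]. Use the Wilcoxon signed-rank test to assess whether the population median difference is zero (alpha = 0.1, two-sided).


Step 1: Drop any zero differences (none here) and take |d_i|.
|d| = [1, 5, 4, 1, 5, 2, 7, 1]
Step 2: Midrank |d_i| (ties get averaged ranks).
ranks: |1|->2, |5|->6.5, |4|->5, |1|->2, |5|->6.5, |2|->4, |7|->8, |1|->2
Step 3: Attach original signs; sum ranks with positive sign and with negative sign.
W+ = 2 + 2 + 6.5 + 4 + 8 + 2 = 24.5
W- = 6.5 + 5 = 11.5
(Check: W+ + W- = 36 should equal n(n+1)/2 = 36.)
Step 4: Test statistic W = min(W+, W-) = 11.5.
Step 5: Ties in |d|, so use the tie-corrected normal approximation.
        E[W] = n(n+1)/4 = 8*9/4 = 18.
        Tie groups: |d|=1 (t=3), |d|=5 (t=2); sum(t^3 - t) = 30.
        Var[W] = n(n+1)(2n+1)/24 - sum(t^3-t)/48 = 1224/24 - 30/48 = 50.375.
        z = (W - E[W]) / sqrt(Var[W]) = (11.5 - 18) / 7.0975 = -0.9158.
        Two-sided p = 2*Phi(z) = 0.359766.
Step 6: alpha = 0.1. fail to reject H0.

W+ = 24.5, W- = 11.5, W = min = 11.5, p = 0.359766, fail to reject H0.


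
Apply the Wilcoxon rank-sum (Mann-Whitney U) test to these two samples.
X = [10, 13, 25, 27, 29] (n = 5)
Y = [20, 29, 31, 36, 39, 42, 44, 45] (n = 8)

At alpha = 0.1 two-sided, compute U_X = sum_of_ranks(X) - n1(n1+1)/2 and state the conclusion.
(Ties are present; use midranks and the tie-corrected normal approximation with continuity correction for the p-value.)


Step 1: Combine and sort all 13 observations; assign midranks.
sorted (value, group): (10,X), (13,X), (20,Y), (25,X), (27,X), (29,X), (29,Y), (31,Y), (36,Y), (39,Y), (42,Y), (44,Y), (45,Y)
ranks: 10->1, 13->2, 20->3, 25->4, 27->5, 29->6.5, 29->6.5, 31->8, 36->9, 39->10, 42->11, 44->12, 45->13
Step 2: Rank sum for X: R1 = 1 + 2 + 4 + 5 + 6.5 = 18.5.
Step 3: U_X = R1 - n1(n1+1)/2 = 18.5 - 5*6/2 = 18.5 - 15 = 3.5.
       U_Y = n1*n2 - U_X = 40 - 3.5 = 36.5.
Step 4: Ties are present, so use the tie-corrected normal approximation (with continuity correction) for the p-value.
Step 5: p-value = 0.019007; compare to alpha = 0.1. reject H0.

U_X = 3.5, p = 0.019007, reject H0 at alpha = 0.1.


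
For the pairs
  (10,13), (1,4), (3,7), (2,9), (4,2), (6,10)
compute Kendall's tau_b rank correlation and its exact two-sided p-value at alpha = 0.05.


Step 1: Enumerate the 15 unordered pairs (i,j) with i<j and classify each by sign(x_j-x_i) * sign(y_j-y_i).
  (1,2):dx=-9,dy=-9->C; (1,3):dx=-7,dy=-6->C; (1,4):dx=-8,dy=-4->C; (1,5):dx=-6,dy=-11->C
  (1,6):dx=-4,dy=-3->C; (2,3):dx=+2,dy=+3->C; (2,4):dx=+1,dy=+5->C; (2,5):dx=+3,dy=-2->D
  (2,6):dx=+5,dy=+6->C; (3,4):dx=-1,dy=+2->D; (3,5):dx=+1,dy=-5->D; (3,6):dx=+3,dy=+3->C
  (4,5):dx=+2,dy=-7->D; (4,6):dx=+4,dy=+1->C; (5,6):dx=+2,dy=+8->C
Step 2: C = 11, D = 4, total pairs = 15.
Step 3: tau = (C - D)/(n(n-1)/2) = (11 - 4)/15 = 0.466667.
Step 4: Exact two-sided p-value (enumerate n! = 720 permutations of y under H0): p = 0.272222.
Step 5: alpha = 0.05. fail to reject H0.

tau_b = 0.4667 (C=11, D=4), p = 0.272222, fail to reject H0.


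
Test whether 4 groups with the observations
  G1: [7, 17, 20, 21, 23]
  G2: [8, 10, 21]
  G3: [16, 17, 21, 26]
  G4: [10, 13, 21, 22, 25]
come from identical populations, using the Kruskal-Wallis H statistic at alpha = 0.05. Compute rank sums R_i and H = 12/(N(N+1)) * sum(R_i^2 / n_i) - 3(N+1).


Step 1: Combine all N = 17 observations and assign midranks.
sorted (value, group, rank): (7,G1,1), (8,G2,2), (10,G2,3.5), (10,G4,3.5), (13,G4,5), (16,G3,6), (17,G1,7.5), (17,G3,7.5), (20,G1,9), (21,G1,11.5), (21,G2,11.5), (21,G3,11.5), (21,G4,11.5), (22,G4,14), (23,G1,15), (25,G4,16), (26,G3,17)
Step 2: Sum ranks within each group.
R_1 = 44 (n_1 = 5)
R_2 = 17 (n_2 = 3)
R_3 = 42 (n_3 = 4)
R_4 = 50 (n_4 = 5)
Step 3: H = 12/(N(N+1)) * sum(R_i^2/n_i) - 3(N+1)
     = 12/(17*18) * (44^2/5 + 17^2/3 + 42^2/4 + 50^2/5) - 3*18
     = 0.039216 * 1424.53 - 54
     = 1.864052.
Step 4: Ties present; correction factor C = 1 - 72/(17^3 - 17) = 0.985294. Corrected H = 1.864052 / 0.985294 = 1.891874.
Step 5: Under H0, H ~ chi^2(3); p-value = 0.595149.
Step 6: alpha = 0.05. fail to reject H0.

H = 1.8919, df = 3, p = 0.595149, fail to reject H0.


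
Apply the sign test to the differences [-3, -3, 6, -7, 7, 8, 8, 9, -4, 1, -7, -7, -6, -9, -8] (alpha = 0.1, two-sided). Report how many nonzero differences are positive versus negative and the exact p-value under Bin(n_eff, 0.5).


Step 1: Discard zero differences. Original n = 15; n_eff = number of nonzero differences = 15.
Nonzero differences (with sign): -3, -3, +6, -7, +7, +8, +8, +9, -4, +1, -7, -7, -6, -9, -8
Step 2: Count signs: positive = 6, negative = 9.
Step 3: Under H0: P(positive) = 0.5, so the number of positives S ~ Bin(15, 0.5).
Step 4: Two-sided exact p-value = sum of Bin(15,0.5) probabilities at or below the observed probability = 0.607239.
Step 5: alpha = 0.1. fail to reject H0.

n_eff = 15, pos = 6, neg = 9, p = 0.607239, fail to reject H0.


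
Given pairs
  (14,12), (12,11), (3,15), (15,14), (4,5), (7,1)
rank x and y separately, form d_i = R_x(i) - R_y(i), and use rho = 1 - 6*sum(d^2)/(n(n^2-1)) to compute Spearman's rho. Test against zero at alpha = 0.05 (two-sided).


Step 1: Rank x and y separately (midranks; no ties here).
rank(x): 14->5, 12->4, 3->1, 15->6, 4->2, 7->3
rank(y): 12->4, 11->3, 15->6, 14->5, 5->2, 1->1
Step 2: d_i = R_x(i) - R_y(i); compute d_i^2.
  (5-4)^2=1, (4-3)^2=1, (1-6)^2=25, (6-5)^2=1, (2-2)^2=0, (3-1)^2=4
sum(d^2) = 32.
Step 3: rho = 1 - 6*32 / (6*(6^2 - 1)) = 1 - 192/210 = 0.085714.
Step 4: Under H0, t = rho * sqrt((n-2)/(1-rho^2)) = 0.1721 ~ t(4).
Step 5: Two-sided p-value from the t-distribution with 4 df = 0.871743.
Step 6: alpha = 0.05. fail to reject H0.

rho = 0.0857, p = 0.871743, fail to reject H0 at alpha = 0.05.


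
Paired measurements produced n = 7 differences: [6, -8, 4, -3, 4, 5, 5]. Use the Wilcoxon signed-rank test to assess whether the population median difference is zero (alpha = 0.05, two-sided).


Step 1: Drop any zero differences (none here) and take |d_i|.
|d| = [6, 8, 4, 3, 4, 5, 5]
Step 2: Midrank |d_i| (ties get averaged ranks).
ranks: |6|->6, |8|->7, |4|->2.5, |3|->1, |4|->2.5, |5|->4.5, |5|->4.5
Step 3: Attach original signs; sum ranks with positive sign and with negative sign.
W+ = 6 + 2.5 + 2.5 + 4.5 + 4.5 = 20
W- = 7 + 1 = 8
(Check: W+ + W- = 28 should equal n(n+1)/2 = 28.)
Step 4: Test statistic W = min(W+, W-) = 8.
Step 5: Ties in |d|, so use the tie-corrected normal approximation.
        E[W] = n(n+1)/4 = 7*8/4 = 14.
        Tie groups: |d|=4 (t=2), |d|=5 (t=2); sum(t^3 - t) = 12.
        Var[W] = n(n+1)(2n+1)/24 - sum(t^3-t)/48 = 840/24 - 12/48 = 34.75.
        z = (W - E[W]) / sqrt(Var[W]) = (8 - 14) / 5.8949 = -1.0178.
        Two-sided p = 2*Phi(z) = 0.308760.
Step 6: alpha = 0.05. fail to reject H0.

W+ = 20, W- = 8, W = min = 8, p = 0.308760, fail to reject H0.


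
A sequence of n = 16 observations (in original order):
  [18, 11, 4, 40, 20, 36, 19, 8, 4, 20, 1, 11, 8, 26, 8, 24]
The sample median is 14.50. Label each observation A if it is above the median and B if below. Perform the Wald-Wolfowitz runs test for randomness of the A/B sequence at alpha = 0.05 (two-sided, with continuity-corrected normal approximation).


Step 1: Compute median = 14.50; label A = above, B = below.
Labels in order: ABBAAAABBABBBABA  (n_A = 8, n_B = 8)
Step 2: Count runs R = 9.
Step 3: Under H0 (random ordering), E[R] = 2*n_A*n_B/(n_A+n_B) + 1 = 2*8*8/16 + 1 = 9.0000.
        Var[R] = 2*n_A*n_B*(2*n_A*n_B - n_A - n_B) / ((n_A+n_B)^2 * (n_A+n_B-1)) = 14336/3840 = 3.7333.
        SD[R] = 1.9322.
Step 4: R = E[R], so z = 0 with no continuity correction.
Step 5: Two-sided p-value via normal approximation = 2*(1 - Phi(|z|)) = 1.000000.
Step 6: alpha = 0.05. fail to reject H0.

R = 9, z = 0.0000, p = 1.000000, fail to reject H0.


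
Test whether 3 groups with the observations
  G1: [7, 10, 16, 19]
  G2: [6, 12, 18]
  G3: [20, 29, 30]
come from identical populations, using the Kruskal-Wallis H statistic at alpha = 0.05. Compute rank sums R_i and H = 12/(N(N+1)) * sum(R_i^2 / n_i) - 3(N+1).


Step 1: Combine all N = 10 observations and assign midranks.
sorted (value, group, rank): (6,G2,1), (7,G1,2), (10,G1,3), (12,G2,4), (16,G1,5), (18,G2,6), (19,G1,7), (20,G3,8), (29,G3,9), (30,G3,10)
Step 2: Sum ranks within each group.
R_1 = 17 (n_1 = 4)
R_2 = 11 (n_2 = 3)
R_3 = 27 (n_3 = 3)
Step 3: H = 12/(N(N+1)) * sum(R_i^2/n_i) - 3(N+1)
     = 12/(10*11) * (17^2/4 + 11^2/3 + 27^2/3) - 3*11
     = 0.109091 * 355.583 - 33
     = 5.790909.
Step 4: No ties, so H is used without correction.
Step 5: Under H0, H ~ chi^2(2); p-value = 0.055274.
Step 6: alpha = 0.05. fail to reject H0.

H = 5.7909, df = 2, p = 0.055274, fail to reject H0.


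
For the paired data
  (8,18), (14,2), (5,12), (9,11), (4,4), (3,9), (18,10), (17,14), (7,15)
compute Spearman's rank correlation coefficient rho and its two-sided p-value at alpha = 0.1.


Step 1: Rank x and y separately (midranks; no ties here).
rank(x): 8->5, 14->7, 5->3, 9->6, 4->2, 3->1, 18->9, 17->8, 7->4
rank(y): 18->9, 2->1, 12->6, 11->5, 4->2, 9->3, 10->4, 14->7, 15->8
Step 2: d_i = R_x(i) - R_y(i); compute d_i^2.
  (5-9)^2=16, (7-1)^2=36, (3-6)^2=9, (6-5)^2=1, (2-2)^2=0, (1-3)^2=4, (9-4)^2=25, (8-7)^2=1, (4-8)^2=16
sum(d^2) = 108.
Step 3: rho = 1 - 6*108 / (9*(9^2 - 1)) = 1 - 648/720 = 0.100000.
Step 4: Under H0, t = rho * sqrt((n-2)/(1-rho^2)) = 0.2659 ~ t(7).
Step 5: Two-sided p-value from the t-distribution with 7 df = 0.797972.
Step 6: alpha = 0.1. fail to reject H0.

rho = 0.1000, p = 0.797972, fail to reject H0 at alpha = 0.1.


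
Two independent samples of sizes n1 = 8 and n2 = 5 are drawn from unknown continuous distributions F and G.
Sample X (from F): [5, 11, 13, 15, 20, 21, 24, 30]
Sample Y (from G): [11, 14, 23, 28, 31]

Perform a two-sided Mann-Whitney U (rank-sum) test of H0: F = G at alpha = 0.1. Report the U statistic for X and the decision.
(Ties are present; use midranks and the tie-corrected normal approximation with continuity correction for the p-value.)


Step 1: Combine and sort all 13 observations; assign midranks.
sorted (value, group): (5,X), (11,X), (11,Y), (13,X), (14,Y), (15,X), (20,X), (21,X), (23,Y), (24,X), (28,Y), (30,X), (31,Y)
ranks: 5->1, 11->2.5, 11->2.5, 13->4, 14->5, 15->6, 20->7, 21->8, 23->9, 24->10, 28->11, 30->12, 31->13
Step 2: Rank sum for X: R1 = 1 + 2.5 + 4 + 6 + 7 + 8 + 10 + 12 = 50.5.
Step 3: U_X = R1 - n1(n1+1)/2 = 50.5 - 8*9/2 = 50.5 - 36 = 14.5.
       U_Y = n1*n2 - U_X = 40 - 14.5 = 25.5.
Step 4: Ties are present, so use the tie-corrected normal approximation (with continuity correction) for the p-value.
Step 5: p-value = 0.463600; compare to alpha = 0.1. fail to reject H0.

U_X = 14.5, p = 0.463600, fail to reject H0 at alpha = 0.1.


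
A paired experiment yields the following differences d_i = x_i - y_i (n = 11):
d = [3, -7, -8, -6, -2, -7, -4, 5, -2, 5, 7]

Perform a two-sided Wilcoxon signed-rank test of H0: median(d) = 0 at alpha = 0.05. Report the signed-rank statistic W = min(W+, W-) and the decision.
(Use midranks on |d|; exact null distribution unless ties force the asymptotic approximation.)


Step 1: Drop any zero differences (none here) and take |d_i|.
|d| = [3, 7, 8, 6, 2, 7, 4, 5, 2, 5, 7]
Step 2: Midrank |d_i| (ties get averaged ranks).
ranks: |3|->3, |7|->9, |8|->11, |6|->7, |2|->1.5, |7|->9, |4|->4, |5|->5.5, |2|->1.5, |5|->5.5, |7|->9
Step 3: Attach original signs; sum ranks with positive sign and with negative sign.
W+ = 3 + 5.5 + 5.5 + 9 = 23
W- = 9 + 11 + 7 + 1.5 + 9 + 4 + 1.5 = 43
(Check: W+ + W- = 66 should equal n(n+1)/2 = 66.)
Step 4: Test statistic W = min(W+, W-) = 23.
Step 5: Ties in |d|, so use the tie-corrected normal approximation.
        E[W] = n(n+1)/4 = 11*12/4 = 33.
        Tie groups: |d|=2 (t=2), |d|=5 (t=2), |d|=7 (t=3); sum(t^3 - t) = 36.
        Var[W] = n(n+1)(2n+1)/24 - sum(t^3-t)/48 = 3036/24 - 36/48 = 125.75.
        z = (W - E[W]) / sqrt(Var[W]) = (23 - 33) / 11.2138 = -0.8918.
        Two-sided p = 2*Phi(z) = 0.372524.
Step 6: alpha = 0.05. fail to reject H0.

W+ = 23, W- = 43, W = min = 23, p = 0.372524, fail to reject H0.


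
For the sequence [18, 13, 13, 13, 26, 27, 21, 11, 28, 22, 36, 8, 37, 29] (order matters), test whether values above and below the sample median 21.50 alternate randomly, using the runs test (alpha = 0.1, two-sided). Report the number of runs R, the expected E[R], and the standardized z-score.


Step 1: Compute median = 21.50; label A = above, B = below.
Labels in order: BBBBAABBAAABAA  (n_A = 7, n_B = 7)
Step 2: Count runs R = 6.
Step 3: Under H0 (random ordering), E[R] = 2*n_A*n_B/(n_A+n_B) + 1 = 2*7*7/14 + 1 = 8.0000.
        Var[R] = 2*n_A*n_B*(2*n_A*n_B - n_A - n_B) / ((n_A+n_B)^2 * (n_A+n_B-1)) = 8232/2548 = 3.2308.
        SD[R] = 1.7974.
Step 4: Continuity-corrected z = (R + 0.5 - E[R]) / SD[R] = (6 + 0.5 - 8.0000) / 1.7974 = -0.8345.
Step 5: Two-sided p-value via normal approximation = 2*(1 - Phi(|z|)) = 0.403986.
Step 6: alpha = 0.1. fail to reject H0.

R = 6, z = -0.8345, p = 0.403986, fail to reject H0.


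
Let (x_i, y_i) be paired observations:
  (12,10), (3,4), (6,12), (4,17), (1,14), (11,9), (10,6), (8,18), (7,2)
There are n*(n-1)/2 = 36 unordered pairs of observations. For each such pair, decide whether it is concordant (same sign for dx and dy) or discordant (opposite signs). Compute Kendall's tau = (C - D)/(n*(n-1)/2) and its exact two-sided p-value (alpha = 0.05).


Step 1: Enumerate the 36 unordered pairs (i,j) with i<j and classify each by sign(x_j-x_i) * sign(y_j-y_i).
  (1,2):dx=-9,dy=-6->C; (1,3):dx=-6,dy=+2->D; (1,4):dx=-8,dy=+7->D; (1,5):dx=-11,dy=+4->D
  (1,6):dx=-1,dy=-1->C; (1,7):dx=-2,dy=-4->C; (1,8):dx=-4,dy=+8->D; (1,9):dx=-5,dy=-8->C
  (2,3):dx=+3,dy=+8->C; (2,4):dx=+1,dy=+13->C; (2,5):dx=-2,dy=+10->D; (2,6):dx=+8,dy=+5->C
  (2,7):dx=+7,dy=+2->C; (2,8):dx=+5,dy=+14->C; (2,9):dx=+4,dy=-2->D; (3,4):dx=-2,dy=+5->D
  (3,5):dx=-5,dy=+2->D; (3,6):dx=+5,dy=-3->D; (3,7):dx=+4,dy=-6->D; (3,8):dx=+2,dy=+6->C
  (3,9):dx=+1,dy=-10->D; (4,5):dx=-3,dy=-3->C; (4,6):dx=+7,dy=-8->D; (4,7):dx=+6,dy=-11->D
  (4,8):dx=+4,dy=+1->C; (4,9):dx=+3,dy=-15->D; (5,6):dx=+10,dy=-5->D; (5,7):dx=+9,dy=-8->D
  (5,8):dx=+7,dy=+4->C; (5,9):dx=+6,dy=-12->D; (6,7):dx=-1,dy=-3->C; (6,8):dx=-3,dy=+9->D
  (6,9):dx=-4,dy=-7->C; (7,8):dx=-2,dy=+12->D; (7,9):dx=-3,dy=-4->C; (8,9):dx=-1,dy=-16->C
Step 2: C = 17, D = 19, total pairs = 36.
Step 3: tau = (C - D)/(n(n-1)/2) = (17 - 19)/36 = -0.055556.
Step 4: Exact two-sided p-value (enumerate n! = 362880 permutations of y under H0): p = 0.919455.
Step 5: alpha = 0.05. fail to reject H0.

tau_b = -0.0556 (C=17, D=19), p = 0.919455, fail to reject H0.


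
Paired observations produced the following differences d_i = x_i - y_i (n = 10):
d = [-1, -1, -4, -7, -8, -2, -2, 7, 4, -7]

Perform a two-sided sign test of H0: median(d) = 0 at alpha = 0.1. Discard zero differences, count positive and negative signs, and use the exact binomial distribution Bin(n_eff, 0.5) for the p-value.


Step 1: Discard zero differences. Original n = 10; n_eff = number of nonzero differences = 10.
Nonzero differences (with sign): -1, -1, -4, -7, -8, -2, -2, +7, +4, -7
Step 2: Count signs: positive = 2, negative = 8.
Step 3: Under H0: P(positive) = 0.5, so the number of positives S ~ Bin(10, 0.5).
Step 4: Two-sided exact p-value = sum of Bin(10,0.5) probabilities at or below the observed probability = 0.109375.
Step 5: alpha = 0.1. fail to reject H0.

n_eff = 10, pos = 2, neg = 8, p = 0.109375, fail to reject H0.


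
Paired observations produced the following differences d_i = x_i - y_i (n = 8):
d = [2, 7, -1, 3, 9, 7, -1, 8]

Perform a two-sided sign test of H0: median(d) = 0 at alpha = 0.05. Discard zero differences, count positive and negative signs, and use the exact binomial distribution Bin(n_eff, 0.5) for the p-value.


Step 1: Discard zero differences. Original n = 8; n_eff = number of nonzero differences = 8.
Nonzero differences (with sign): +2, +7, -1, +3, +9, +7, -1, +8
Step 2: Count signs: positive = 6, negative = 2.
Step 3: Under H0: P(positive) = 0.5, so the number of positives S ~ Bin(8, 0.5).
Step 4: Two-sided exact p-value = sum of Bin(8,0.5) probabilities at or below the observed probability = 0.289062.
Step 5: alpha = 0.05. fail to reject H0.

n_eff = 8, pos = 6, neg = 2, p = 0.289062, fail to reject H0.


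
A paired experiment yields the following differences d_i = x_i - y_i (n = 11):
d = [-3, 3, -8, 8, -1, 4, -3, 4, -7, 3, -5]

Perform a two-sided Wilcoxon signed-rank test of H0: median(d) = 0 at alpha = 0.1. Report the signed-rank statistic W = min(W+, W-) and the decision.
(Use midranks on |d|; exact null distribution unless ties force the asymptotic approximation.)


Step 1: Drop any zero differences (none here) and take |d_i|.
|d| = [3, 3, 8, 8, 1, 4, 3, 4, 7, 3, 5]
Step 2: Midrank |d_i| (ties get averaged ranks).
ranks: |3|->3.5, |3|->3.5, |8|->10.5, |8|->10.5, |1|->1, |4|->6.5, |3|->3.5, |4|->6.5, |7|->9, |3|->3.5, |5|->8
Step 3: Attach original signs; sum ranks with positive sign and with negative sign.
W+ = 3.5 + 10.5 + 6.5 + 6.5 + 3.5 = 30.5
W- = 3.5 + 10.5 + 1 + 3.5 + 9 + 8 = 35.5
(Check: W+ + W- = 66 should equal n(n+1)/2 = 66.)
Step 4: Test statistic W = min(W+, W-) = 30.5.
Step 5: Ties in |d|, so use the tie-corrected normal approximation.
        E[W] = n(n+1)/4 = 11*12/4 = 33.
        Tie groups: |d|=3 (t=4), |d|=4 (t=2), |d|=8 (t=2); sum(t^3 - t) = 72.
        Var[W] = n(n+1)(2n+1)/24 - sum(t^3-t)/48 = 3036/24 - 72/48 = 125.
        z = (W - E[W]) / sqrt(Var[W]) = (30.5 - 33) / 11.1803 = -0.2236.
        Two-sided p = 2*Phi(z) = 0.823063.
Step 6: alpha = 0.1. fail to reject H0.

W+ = 30.5, W- = 35.5, W = min = 30.5, p = 0.823063, fail to reject H0.


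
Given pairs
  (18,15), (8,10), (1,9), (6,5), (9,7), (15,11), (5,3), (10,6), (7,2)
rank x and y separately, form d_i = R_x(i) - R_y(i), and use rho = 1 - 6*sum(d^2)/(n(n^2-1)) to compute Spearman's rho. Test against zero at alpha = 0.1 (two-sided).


Step 1: Rank x and y separately (midranks; no ties here).
rank(x): 18->9, 8->5, 1->1, 6->3, 9->6, 15->8, 5->2, 10->7, 7->4
rank(y): 15->9, 10->7, 9->6, 5->3, 7->5, 11->8, 3->2, 6->4, 2->1
Step 2: d_i = R_x(i) - R_y(i); compute d_i^2.
  (9-9)^2=0, (5-7)^2=4, (1-6)^2=25, (3-3)^2=0, (6-5)^2=1, (8-8)^2=0, (2-2)^2=0, (7-4)^2=9, (4-1)^2=9
sum(d^2) = 48.
Step 3: rho = 1 - 6*48 / (9*(9^2 - 1)) = 1 - 288/720 = 0.600000.
Step 4: Under H0, t = rho * sqrt((n-2)/(1-rho^2)) = 1.9843 ~ t(7).
Step 5: Two-sided p-value from the t-distribution with 7 df = 0.087623.
Step 6: alpha = 0.1. reject H0.

rho = 0.6000, p = 0.087623, reject H0 at alpha = 0.1.


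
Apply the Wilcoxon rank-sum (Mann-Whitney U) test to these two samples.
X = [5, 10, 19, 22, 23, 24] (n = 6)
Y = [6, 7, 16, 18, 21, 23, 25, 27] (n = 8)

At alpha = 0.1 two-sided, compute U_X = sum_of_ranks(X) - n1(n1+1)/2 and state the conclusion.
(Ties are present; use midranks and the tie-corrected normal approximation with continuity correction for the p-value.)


Step 1: Combine and sort all 14 observations; assign midranks.
sorted (value, group): (5,X), (6,Y), (7,Y), (10,X), (16,Y), (18,Y), (19,X), (21,Y), (22,X), (23,X), (23,Y), (24,X), (25,Y), (27,Y)
ranks: 5->1, 6->2, 7->3, 10->4, 16->5, 18->6, 19->7, 21->8, 22->9, 23->10.5, 23->10.5, 24->12, 25->13, 27->14
Step 2: Rank sum for X: R1 = 1 + 4 + 7 + 9 + 10.5 + 12 = 43.5.
Step 3: U_X = R1 - n1(n1+1)/2 = 43.5 - 6*7/2 = 43.5 - 21 = 22.5.
       U_Y = n1*n2 - U_X = 48 - 22.5 = 25.5.
Step 4: Ties are present, so use the tie-corrected normal approximation (with continuity correction) for the p-value.
Step 5: p-value = 0.897167; compare to alpha = 0.1. fail to reject H0.

U_X = 22.5, p = 0.897167, fail to reject H0 at alpha = 0.1.


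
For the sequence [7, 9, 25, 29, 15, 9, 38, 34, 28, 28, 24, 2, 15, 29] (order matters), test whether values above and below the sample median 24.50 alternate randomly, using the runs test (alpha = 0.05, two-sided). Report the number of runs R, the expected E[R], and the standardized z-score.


Step 1: Compute median = 24.50; label A = above, B = below.
Labels in order: BBAABBAAAABBBA  (n_A = 7, n_B = 7)
Step 2: Count runs R = 6.
Step 3: Under H0 (random ordering), E[R] = 2*n_A*n_B/(n_A+n_B) + 1 = 2*7*7/14 + 1 = 8.0000.
        Var[R] = 2*n_A*n_B*(2*n_A*n_B - n_A - n_B) / ((n_A+n_B)^2 * (n_A+n_B-1)) = 8232/2548 = 3.2308.
        SD[R] = 1.7974.
Step 4: Continuity-corrected z = (R + 0.5 - E[R]) / SD[R] = (6 + 0.5 - 8.0000) / 1.7974 = -0.8345.
Step 5: Two-sided p-value via normal approximation = 2*(1 - Phi(|z|)) = 0.403986.
Step 6: alpha = 0.05. fail to reject H0.

R = 6, z = -0.8345, p = 0.403986, fail to reject H0.


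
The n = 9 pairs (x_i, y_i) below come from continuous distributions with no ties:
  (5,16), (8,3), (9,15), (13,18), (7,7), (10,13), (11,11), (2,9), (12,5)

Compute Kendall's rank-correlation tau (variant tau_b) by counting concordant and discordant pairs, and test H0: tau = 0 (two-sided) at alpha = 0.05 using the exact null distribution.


Step 1: Enumerate the 36 unordered pairs (i,j) with i<j and classify each by sign(x_j-x_i) * sign(y_j-y_i).
  (1,2):dx=+3,dy=-13->D; (1,3):dx=+4,dy=-1->D; (1,4):dx=+8,dy=+2->C; (1,5):dx=+2,dy=-9->D
  (1,6):dx=+5,dy=-3->D; (1,7):dx=+6,dy=-5->D; (1,8):dx=-3,dy=-7->C; (1,9):dx=+7,dy=-11->D
  (2,3):dx=+1,dy=+12->C; (2,4):dx=+5,dy=+15->C; (2,5):dx=-1,dy=+4->D; (2,6):dx=+2,dy=+10->C
  (2,7):dx=+3,dy=+8->C; (2,8):dx=-6,dy=+6->D; (2,9):dx=+4,dy=+2->C; (3,4):dx=+4,dy=+3->C
  (3,5):dx=-2,dy=-8->C; (3,6):dx=+1,dy=-2->D; (3,7):dx=+2,dy=-4->D; (3,8):dx=-7,dy=-6->C
  (3,9):dx=+3,dy=-10->D; (4,5):dx=-6,dy=-11->C; (4,6):dx=-3,dy=-5->C; (4,7):dx=-2,dy=-7->C
  (4,8):dx=-11,dy=-9->C; (4,9):dx=-1,dy=-13->C; (5,6):dx=+3,dy=+6->C; (5,7):dx=+4,dy=+4->C
  (5,8):dx=-5,dy=+2->D; (5,9):dx=+5,dy=-2->D; (6,7):dx=+1,dy=-2->D; (6,8):dx=-8,dy=-4->C
  (6,9):dx=+2,dy=-8->D; (7,8):dx=-9,dy=-2->C; (7,9):dx=+1,dy=-6->D; (8,9):dx=+10,dy=-4->D
Step 2: C = 19, D = 17, total pairs = 36.
Step 3: tau = (C - D)/(n(n-1)/2) = (19 - 17)/36 = 0.055556.
Step 4: Exact two-sided p-value (enumerate n! = 362880 permutations of y under H0): p = 0.919455.
Step 5: alpha = 0.05. fail to reject H0.

tau_b = 0.0556 (C=19, D=17), p = 0.919455, fail to reject H0.


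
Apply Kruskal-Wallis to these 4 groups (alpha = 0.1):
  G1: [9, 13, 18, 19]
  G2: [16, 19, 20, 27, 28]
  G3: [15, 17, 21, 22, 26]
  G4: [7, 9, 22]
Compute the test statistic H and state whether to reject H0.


Step 1: Combine all N = 17 observations and assign midranks.
sorted (value, group, rank): (7,G4,1), (9,G1,2.5), (9,G4,2.5), (13,G1,4), (15,G3,5), (16,G2,6), (17,G3,7), (18,G1,8), (19,G1,9.5), (19,G2,9.5), (20,G2,11), (21,G3,12), (22,G3,13.5), (22,G4,13.5), (26,G3,15), (27,G2,16), (28,G2,17)
Step 2: Sum ranks within each group.
R_1 = 24 (n_1 = 4)
R_2 = 59.5 (n_2 = 5)
R_3 = 52.5 (n_3 = 5)
R_4 = 17 (n_4 = 3)
Step 3: H = 12/(N(N+1)) * sum(R_i^2/n_i) - 3(N+1)
     = 12/(17*18) * (24^2/4 + 59.5^2/5 + 52.5^2/5 + 17^2/3) - 3*18
     = 0.039216 * 1499.63 - 54
     = 4.809150.
Step 4: Ties present; correction factor C = 1 - 18/(17^3 - 17) = 0.996324. Corrected H = 4.809150 / 0.996324 = 4.826896.
Step 5: Under H0, H ~ chi^2(3); p-value = 0.184920.
Step 6: alpha = 0.1. fail to reject H0.

H = 4.8269, df = 3, p = 0.184920, fail to reject H0.


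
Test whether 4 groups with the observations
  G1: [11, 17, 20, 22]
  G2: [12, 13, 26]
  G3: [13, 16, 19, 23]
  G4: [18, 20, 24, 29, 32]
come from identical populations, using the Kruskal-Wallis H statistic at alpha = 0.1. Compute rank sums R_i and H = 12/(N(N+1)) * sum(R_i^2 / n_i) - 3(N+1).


Step 1: Combine all N = 16 observations and assign midranks.
sorted (value, group, rank): (11,G1,1), (12,G2,2), (13,G2,3.5), (13,G3,3.5), (16,G3,5), (17,G1,6), (18,G4,7), (19,G3,8), (20,G1,9.5), (20,G4,9.5), (22,G1,11), (23,G3,12), (24,G4,13), (26,G2,14), (29,G4,15), (32,G4,16)
Step 2: Sum ranks within each group.
R_1 = 27.5 (n_1 = 4)
R_2 = 19.5 (n_2 = 3)
R_3 = 28.5 (n_3 = 4)
R_4 = 60.5 (n_4 = 5)
Step 3: H = 12/(N(N+1)) * sum(R_i^2/n_i) - 3(N+1)
     = 12/(16*17) * (27.5^2/4 + 19.5^2/3 + 28.5^2/4 + 60.5^2/5) - 3*17
     = 0.044118 * 1250.92 - 51
     = 4.187868.
Step 4: Ties present; correction factor C = 1 - 12/(16^3 - 16) = 0.997059. Corrected H = 4.187868 / 0.997059 = 4.200221.
Step 5: Under H0, H ~ chi^2(3); p-value = 0.240640.
Step 6: alpha = 0.1. fail to reject H0.

H = 4.2002, df = 3, p = 0.240640, fail to reject H0.


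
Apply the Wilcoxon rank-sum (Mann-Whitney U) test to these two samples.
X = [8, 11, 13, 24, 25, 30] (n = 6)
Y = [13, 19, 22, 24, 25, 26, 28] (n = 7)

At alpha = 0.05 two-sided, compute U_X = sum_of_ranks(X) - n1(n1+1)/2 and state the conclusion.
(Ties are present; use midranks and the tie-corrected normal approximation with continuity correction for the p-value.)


Step 1: Combine and sort all 13 observations; assign midranks.
sorted (value, group): (8,X), (11,X), (13,X), (13,Y), (19,Y), (22,Y), (24,X), (24,Y), (25,X), (25,Y), (26,Y), (28,Y), (30,X)
ranks: 8->1, 11->2, 13->3.5, 13->3.5, 19->5, 22->6, 24->7.5, 24->7.5, 25->9.5, 25->9.5, 26->11, 28->12, 30->13
Step 2: Rank sum for X: R1 = 1 + 2 + 3.5 + 7.5 + 9.5 + 13 = 36.5.
Step 3: U_X = R1 - n1(n1+1)/2 = 36.5 - 6*7/2 = 36.5 - 21 = 15.5.
       U_Y = n1*n2 - U_X = 42 - 15.5 = 26.5.
Step 4: Ties are present, so use the tie-corrected normal approximation (with continuity correction) for the p-value.
Step 5: p-value = 0.473221; compare to alpha = 0.05. fail to reject H0.

U_X = 15.5, p = 0.473221, fail to reject H0 at alpha = 0.05.


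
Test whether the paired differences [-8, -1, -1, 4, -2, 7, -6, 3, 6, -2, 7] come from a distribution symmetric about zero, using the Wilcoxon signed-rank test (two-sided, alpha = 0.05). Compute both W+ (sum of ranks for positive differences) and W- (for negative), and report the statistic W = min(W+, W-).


Step 1: Drop any zero differences (none here) and take |d_i|.
|d| = [8, 1, 1, 4, 2, 7, 6, 3, 6, 2, 7]
Step 2: Midrank |d_i| (ties get averaged ranks).
ranks: |8|->11, |1|->1.5, |1|->1.5, |4|->6, |2|->3.5, |7|->9.5, |6|->7.5, |3|->5, |6|->7.5, |2|->3.5, |7|->9.5
Step 3: Attach original signs; sum ranks with positive sign and with negative sign.
W+ = 6 + 9.5 + 5 + 7.5 + 9.5 = 37.5
W- = 11 + 1.5 + 1.5 + 3.5 + 7.5 + 3.5 = 28.5
(Check: W+ + W- = 66 should equal n(n+1)/2 = 66.)
Step 4: Test statistic W = min(W+, W-) = 28.5.
Step 5: Ties in |d|, so use the tie-corrected normal approximation.
        E[W] = n(n+1)/4 = 11*12/4 = 33.
        Tie groups: |d|=1 (t=2), |d|=2 (t=2), |d|=6 (t=2), |d|=7 (t=2); sum(t^3 - t) = 24.
        Var[W] = n(n+1)(2n+1)/24 - sum(t^3-t)/48 = 3036/24 - 24/48 = 126.
        z = (W - E[W]) / sqrt(Var[W]) = (28.5 - 33) / 11.2250 = -0.4009.
        Two-sided p = 2*Phi(z) = 0.688500.
Step 6: alpha = 0.05. fail to reject H0.

W+ = 37.5, W- = 28.5, W = min = 28.5, p = 0.688500, fail to reject H0.


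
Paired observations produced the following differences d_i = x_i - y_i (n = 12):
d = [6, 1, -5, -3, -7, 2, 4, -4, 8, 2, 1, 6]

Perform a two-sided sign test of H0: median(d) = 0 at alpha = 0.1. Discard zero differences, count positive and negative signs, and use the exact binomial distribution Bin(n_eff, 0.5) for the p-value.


Step 1: Discard zero differences. Original n = 12; n_eff = number of nonzero differences = 12.
Nonzero differences (with sign): +6, +1, -5, -3, -7, +2, +4, -4, +8, +2, +1, +6
Step 2: Count signs: positive = 8, negative = 4.
Step 3: Under H0: P(positive) = 0.5, so the number of positives S ~ Bin(12, 0.5).
Step 4: Two-sided exact p-value = sum of Bin(12,0.5) probabilities at or below the observed probability = 0.387695.
Step 5: alpha = 0.1. fail to reject H0.

n_eff = 12, pos = 8, neg = 4, p = 0.387695, fail to reject H0.


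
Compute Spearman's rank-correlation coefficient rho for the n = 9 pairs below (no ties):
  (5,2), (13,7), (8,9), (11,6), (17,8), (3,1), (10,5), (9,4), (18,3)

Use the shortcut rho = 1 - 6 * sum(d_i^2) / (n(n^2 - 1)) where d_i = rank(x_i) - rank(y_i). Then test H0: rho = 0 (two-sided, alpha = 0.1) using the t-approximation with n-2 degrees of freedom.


Step 1: Rank x and y separately (midranks; no ties here).
rank(x): 5->2, 13->7, 8->3, 11->6, 17->8, 3->1, 10->5, 9->4, 18->9
rank(y): 2->2, 7->7, 9->9, 6->6, 8->8, 1->1, 5->5, 4->4, 3->3
Step 2: d_i = R_x(i) - R_y(i); compute d_i^2.
  (2-2)^2=0, (7-7)^2=0, (3-9)^2=36, (6-6)^2=0, (8-8)^2=0, (1-1)^2=0, (5-5)^2=0, (4-4)^2=0, (9-3)^2=36
sum(d^2) = 72.
Step 3: rho = 1 - 6*72 / (9*(9^2 - 1)) = 1 - 432/720 = 0.400000.
Step 4: Under H0, t = rho * sqrt((n-2)/(1-rho^2)) = 1.1547 ~ t(7).
Step 5: Two-sided p-value from the t-distribution with 7 df = 0.286105.
Step 6: alpha = 0.1. fail to reject H0.

rho = 0.4000, p = 0.286105, fail to reject H0 at alpha = 0.1.


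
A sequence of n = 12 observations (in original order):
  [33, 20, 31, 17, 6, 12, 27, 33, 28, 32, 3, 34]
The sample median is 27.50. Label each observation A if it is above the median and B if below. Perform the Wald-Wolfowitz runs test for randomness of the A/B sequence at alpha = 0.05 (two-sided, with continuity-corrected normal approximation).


Step 1: Compute median = 27.50; label A = above, B = below.
Labels in order: ABABBBBAAABA  (n_A = 6, n_B = 6)
Step 2: Count runs R = 7.
Step 3: Under H0 (random ordering), E[R] = 2*n_A*n_B/(n_A+n_B) + 1 = 2*6*6/12 + 1 = 7.0000.
        Var[R] = 2*n_A*n_B*(2*n_A*n_B - n_A - n_B) / ((n_A+n_B)^2 * (n_A+n_B-1)) = 4320/1584 = 2.7273.
        SD[R] = 1.6514.
Step 4: R = E[R], so z = 0 with no continuity correction.
Step 5: Two-sided p-value via normal approximation = 2*(1 - Phi(|z|)) = 1.000000.
Step 6: alpha = 0.05. fail to reject H0.

R = 7, z = 0.0000, p = 1.000000, fail to reject H0.


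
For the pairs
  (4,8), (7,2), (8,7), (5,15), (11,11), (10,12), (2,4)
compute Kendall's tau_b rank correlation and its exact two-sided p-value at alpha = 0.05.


Step 1: Enumerate the 21 unordered pairs (i,j) with i<j and classify each by sign(x_j-x_i) * sign(y_j-y_i).
  (1,2):dx=+3,dy=-6->D; (1,3):dx=+4,dy=-1->D; (1,4):dx=+1,dy=+7->C; (1,5):dx=+7,dy=+3->C
  (1,6):dx=+6,dy=+4->C; (1,7):dx=-2,dy=-4->C; (2,3):dx=+1,dy=+5->C; (2,4):dx=-2,dy=+13->D
  (2,5):dx=+4,dy=+9->C; (2,6):dx=+3,dy=+10->C; (2,7):dx=-5,dy=+2->D; (3,4):dx=-3,dy=+8->D
  (3,5):dx=+3,dy=+4->C; (3,6):dx=+2,dy=+5->C; (3,7):dx=-6,dy=-3->C; (4,5):dx=+6,dy=-4->D
  (4,6):dx=+5,dy=-3->D; (4,7):dx=-3,dy=-11->C; (5,6):dx=-1,dy=+1->D; (5,7):dx=-9,dy=-7->C
  (6,7):dx=-8,dy=-8->C
Step 2: C = 13, D = 8, total pairs = 21.
Step 3: tau = (C - D)/(n(n-1)/2) = (13 - 8)/21 = 0.238095.
Step 4: Exact two-sided p-value (enumerate n! = 5040 permutations of y under H0): p = 0.561905.
Step 5: alpha = 0.05. fail to reject H0.

tau_b = 0.2381 (C=13, D=8), p = 0.561905, fail to reject H0.


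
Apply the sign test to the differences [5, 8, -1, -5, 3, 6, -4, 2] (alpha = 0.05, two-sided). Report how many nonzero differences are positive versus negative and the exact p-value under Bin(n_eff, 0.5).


Step 1: Discard zero differences. Original n = 8; n_eff = number of nonzero differences = 8.
Nonzero differences (with sign): +5, +8, -1, -5, +3, +6, -4, +2
Step 2: Count signs: positive = 5, negative = 3.
Step 3: Under H0: P(positive) = 0.5, so the number of positives S ~ Bin(8, 0.5).
Step 4: Two-sided exact p-value = sum of Bin(8,0.5) probabilities at or below the observed probability = 0.726562.
Step 5: alpha = 0.05. fail to reject H0.

n_eff = 8, pos = 5, neg = 3, p = 0.726562, fail to reject H0.


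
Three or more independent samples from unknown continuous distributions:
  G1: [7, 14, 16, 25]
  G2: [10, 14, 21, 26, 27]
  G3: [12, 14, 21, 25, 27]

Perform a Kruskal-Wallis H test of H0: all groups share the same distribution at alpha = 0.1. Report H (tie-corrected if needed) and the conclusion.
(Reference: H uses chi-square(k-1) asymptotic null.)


Step 1: Combine all N = 14 observations and assign midranks.
sorted (value, group, rank): (7,G1,1), (10,G2,2), (12,G3,3), (14,G1,5), (14,G2,5), (14,G3,5), (16,G1,7), (21,G2,8.5), (21,G3,8.5), (25,G1,10.5), (25,G3,10.5), (26,G2,12), (27,G2,13.5), (27,G3,13.5)
Step 2: Sum ranks within each group.
R_1 = 23.5 (n_1 = 4)
R_2 = 41 (n_2 = 5)
R_3 = 40.5 (n_3 = 5)
Step 3: H = 12/(N(N+1)) * sum(R_i^2/n_i) - 3(N+1)
     = 12/(14*15) * (23.5^2/4 + 41^2/5 + 40.5^2/5) - 3*15
     = 0.057143 * 802.312 - 45
     = 0.846429.
Step 4: Ties present; correction factor C = 1 - 42/(14^3 - 14) = 0.984615. Corrected H = 0.846429 / 0.984615 = 0.859654.
Step 5: Under H0, H ~ chi^2(2); p-value = 0.650622.
Step 6: alpha = 0.1. fail to reject H0.

H = 0.8597, df = 2, p = 0.650622, fail to reject H0.
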